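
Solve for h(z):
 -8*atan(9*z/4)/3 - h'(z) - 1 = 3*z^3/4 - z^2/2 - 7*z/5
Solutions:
 h(z) = C1 - 3*z^4/16 + z^3/6 + 7*z^2/10 - 8*z*atan(9*z/4)/3 - z + 16*log(81*z^2 + 16)/27


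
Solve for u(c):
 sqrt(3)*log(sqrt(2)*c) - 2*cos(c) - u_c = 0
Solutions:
 u(c) = C1 + sqrt(3)*c*(log(c) - 1) + sqrt(3)*c*log(2)/2 - 2*sin(c)


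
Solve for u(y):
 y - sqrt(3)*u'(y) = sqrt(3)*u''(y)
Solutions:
 u(y) = C1 + C2*exp(-y) + sqrt(3)*y^2/6 - sqrt(3)*y/3


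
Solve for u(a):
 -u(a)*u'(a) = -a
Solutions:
 u(a) = -sqrt(C1 + a^2)
 u(a) = sqrt(C1 + a^2)


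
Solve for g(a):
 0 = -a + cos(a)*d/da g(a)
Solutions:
 g(a) = C1 + Integral(a/cos(a), a)


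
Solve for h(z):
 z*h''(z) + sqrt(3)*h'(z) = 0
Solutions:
 h(z) = C1 + C2*z^(1 - sqrt(3))


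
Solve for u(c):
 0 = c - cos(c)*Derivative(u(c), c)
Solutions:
 u(c) = C1 + Integral(c/cos(c), c)


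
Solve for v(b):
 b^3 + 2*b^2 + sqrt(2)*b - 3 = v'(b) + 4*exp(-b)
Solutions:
 v(b) = C1 + b^4/4 + 2*b^3/3 + sqrt(2)*b^2/2 - 3*b + 4*exp(-b)


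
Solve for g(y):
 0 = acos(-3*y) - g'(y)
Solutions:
 g(y) = C1 + y*acos(-3*y) + sqrt(1 - 9*y^2)/3


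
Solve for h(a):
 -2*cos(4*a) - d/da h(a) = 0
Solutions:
 h(a) = C1 - sin(4*a)/2


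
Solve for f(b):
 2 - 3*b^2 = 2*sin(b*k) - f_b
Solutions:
 f(b) = C1 + b^3 - 2*b - 2*cos(b*k)/k


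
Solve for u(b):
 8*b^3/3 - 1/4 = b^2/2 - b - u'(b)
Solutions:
 u(b) = C1 - 2*b^4/3 + b^3/6 - b^2/2 + b/4


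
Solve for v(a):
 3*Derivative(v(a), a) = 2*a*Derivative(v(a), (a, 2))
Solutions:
 v(a) = C1 + C2*a^(5/2)


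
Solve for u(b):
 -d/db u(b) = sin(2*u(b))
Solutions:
 u(b) = pi - acos((-C1 - exp(4*b))/(C1 - exp(4*b)))/2
 u(b) = acos((-C1 - exp(4*b))/(C1 - exp(4*b)))/2


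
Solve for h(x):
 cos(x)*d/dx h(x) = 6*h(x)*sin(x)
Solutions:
 h(x) = C1/cos(x)^6


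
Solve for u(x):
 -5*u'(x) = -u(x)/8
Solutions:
 u(x) = C1*exp(x/40)


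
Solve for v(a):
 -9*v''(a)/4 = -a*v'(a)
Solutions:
 v(a) = C1 + C2*erfi(sqrt(2)*a/3)


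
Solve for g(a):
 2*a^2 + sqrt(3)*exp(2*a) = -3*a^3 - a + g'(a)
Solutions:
 g(a) = C1 + 3*a^4/4 + 2*a^3/3 + a^2/2 + sqrt(3)*exp(2*a)/2


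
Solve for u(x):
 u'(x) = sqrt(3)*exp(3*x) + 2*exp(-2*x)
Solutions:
 u(x) = C1 + sqrt(3)*exp(3*x)/3 - exp(-2*x)


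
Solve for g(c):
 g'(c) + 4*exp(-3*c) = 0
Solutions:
 g(c) = C1 + 4*exp(-3*c)/3


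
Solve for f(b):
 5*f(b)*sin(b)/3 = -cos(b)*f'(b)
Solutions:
 f(b) = C1*cos(b)^(5/3)


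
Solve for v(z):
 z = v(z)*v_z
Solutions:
 v(z) = -sqrt(C1 + z^2)
 v(z) = sqrt(C1 + z^2)


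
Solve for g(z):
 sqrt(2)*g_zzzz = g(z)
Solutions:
 g(z) = C1*exp(-2^(7/8)*z/2) + C2*exp(2^(7/8)*z/2) + C3*sin(2^(7/8)*z/2) + C4*cos(2^(7/8)*z/2)


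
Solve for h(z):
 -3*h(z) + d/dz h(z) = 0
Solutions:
 h(z) = C1*exp(3*z)


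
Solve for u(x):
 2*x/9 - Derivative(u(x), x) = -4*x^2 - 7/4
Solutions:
 u(x) = C1 + 4*x^3/3 + x^2/9 + 7*x/4


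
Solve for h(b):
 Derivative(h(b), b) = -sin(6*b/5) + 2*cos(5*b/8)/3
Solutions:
 h(b) = C1 + 16*sin(5*b/8)/15 + 5*cos(6*b/5)/6


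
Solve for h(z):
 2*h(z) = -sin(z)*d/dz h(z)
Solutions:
 h(z) = C1*(cos(z) + 1)/(cos(z) - 1)


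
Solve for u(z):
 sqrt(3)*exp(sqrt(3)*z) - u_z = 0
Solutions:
 u(z) = C1 + exp(sqrt(3)*z)


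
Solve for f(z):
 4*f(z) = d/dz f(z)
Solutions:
 f(z) = C1*exp(4*z)


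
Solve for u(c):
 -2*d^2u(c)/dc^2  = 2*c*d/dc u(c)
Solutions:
 u(c) = C1 + C2*erf(sqrt(2)*c/2)


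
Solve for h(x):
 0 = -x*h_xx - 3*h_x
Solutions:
 h(x) = C1 + C2/x^2


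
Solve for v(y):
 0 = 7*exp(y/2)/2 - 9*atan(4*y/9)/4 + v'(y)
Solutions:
 v(y) = C1 + 9*y*atan(4*y/9)/4 - 7*exp(y/2) - 81*log(16*y^2 + 81)/32


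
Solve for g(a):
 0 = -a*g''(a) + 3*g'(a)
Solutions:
 g(a) = C1 + C2*a^4


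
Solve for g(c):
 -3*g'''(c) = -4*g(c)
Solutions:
 g(c) = C3*exp(6^(2/3)*c/3) + (C1*sin(2^(2/3)*3^(1/6)*c/2) + C2*cos(2^(2/3)*3^(1/6)*c/2))*exp(-6^(2/3)*c/6)


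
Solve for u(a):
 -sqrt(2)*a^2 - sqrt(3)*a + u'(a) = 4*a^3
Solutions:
 u(a) = C1 + a^4 + sqrt(2)*a^3/3 + sqrt(3)*a^2/2


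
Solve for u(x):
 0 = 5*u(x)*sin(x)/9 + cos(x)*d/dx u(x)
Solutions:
 u(x) = C1*cos(x)^(5/9)


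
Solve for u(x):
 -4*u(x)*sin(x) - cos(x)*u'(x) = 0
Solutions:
 u(x) = C1*cos(x)^4


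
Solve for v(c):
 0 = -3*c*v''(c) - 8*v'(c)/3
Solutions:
 v(c) = C1 + C2*c^(1/9)


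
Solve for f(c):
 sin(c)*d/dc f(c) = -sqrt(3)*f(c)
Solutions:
 f(c) = C1*(cos(c) + 1)^(sqrt(3)/2)/(cos(c) - 1)^(sqrt(3)/2)


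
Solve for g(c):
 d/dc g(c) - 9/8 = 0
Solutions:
 g(c) = C1 + 9*c/8


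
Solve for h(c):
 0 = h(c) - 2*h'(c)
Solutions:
 h(c) = C1*exp(c/2)


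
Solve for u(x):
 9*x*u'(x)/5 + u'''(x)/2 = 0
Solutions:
 u(x) = C1 + Integral(C2*airyai(-18^(1/3)*5^(2/3)*x/5) + C3*airybi(-18^(1/3)*5^(2/3)*x/5), x)


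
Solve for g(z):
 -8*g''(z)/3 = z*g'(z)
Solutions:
 g(z) = C1 + C2*erf(sqrt(3)*z/4)


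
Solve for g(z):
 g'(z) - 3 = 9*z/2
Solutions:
 g(z) = C1 + 9*z^2/4 + 3*z


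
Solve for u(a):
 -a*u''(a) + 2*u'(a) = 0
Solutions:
 u(a) = C1 + C2*a^3


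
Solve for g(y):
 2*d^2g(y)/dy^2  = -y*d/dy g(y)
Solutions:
 g(y) = C1 + C2*erf(y/2)


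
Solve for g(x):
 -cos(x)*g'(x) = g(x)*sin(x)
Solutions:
 g(x) = C1*cos(x)


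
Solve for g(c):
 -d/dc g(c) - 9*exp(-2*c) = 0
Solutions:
 g(c) = C1 + 9*exp(-2*c)/2


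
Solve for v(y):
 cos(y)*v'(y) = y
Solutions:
 v(y) = C1 + Integral(y/cos(y), y)


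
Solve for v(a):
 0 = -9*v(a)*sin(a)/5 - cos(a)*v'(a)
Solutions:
 v(a) = C1*cos(a)^(9/5)


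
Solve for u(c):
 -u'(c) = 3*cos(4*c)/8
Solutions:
 u(c) = C1 - 3*sin(4*c)/32


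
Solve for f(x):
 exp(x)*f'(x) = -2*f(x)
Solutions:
 f(x) = C1*exp(2*exp(-x))


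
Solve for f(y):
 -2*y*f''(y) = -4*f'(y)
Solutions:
 f(y) = C1 + C2*y^3


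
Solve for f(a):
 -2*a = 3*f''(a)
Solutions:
 f(a) = C1 + C2*a - a^3/9


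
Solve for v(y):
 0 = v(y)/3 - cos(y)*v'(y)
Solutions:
 v(y) = C1*(sin(y) + 1)^(1/6)/(sin(y) - 1)^(1/6)


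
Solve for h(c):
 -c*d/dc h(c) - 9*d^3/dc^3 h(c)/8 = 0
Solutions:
 h(c) = C1 + Integral(C2*airyai(-2*3^(1/3)*c/3) + C3*airybi(-2*3^(1/3)*c/3), c)


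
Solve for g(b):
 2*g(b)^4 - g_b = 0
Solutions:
 g(b) = (-1/(C1 + 6*b))^(1/3)
 g(b) = (-1/(C1 + 2*b))^(1/3)*(-3^(2/3) - 3*3^(1/6)*I)/6
 g(b) = (-1/(C1 + 2*b))^(1/3)*(-3^(2/3) + 3*3^(1/6)*I)/6


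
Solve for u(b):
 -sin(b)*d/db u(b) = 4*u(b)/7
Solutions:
 u(b) = C1*(cos(b) + 1)^(2/7)/(cos(b) - 1)^(2/7)


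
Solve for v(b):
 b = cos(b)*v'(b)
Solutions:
 v(b) = C1 + Integral(b/cos(b), b)


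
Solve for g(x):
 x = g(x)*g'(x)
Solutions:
 g(x) = -sqrt(C1 + x^2)
 g(x) = sqrt(C1 + x^2)


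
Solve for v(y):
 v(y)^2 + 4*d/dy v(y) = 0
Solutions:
 v(y) = 4/(C1 + y)


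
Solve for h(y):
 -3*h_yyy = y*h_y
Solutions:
 h(y) = C1 + Integral(C2*airyai(-3^(2/3)*y/3) + C3*airybi(-3^(2/3)*y/3), y)


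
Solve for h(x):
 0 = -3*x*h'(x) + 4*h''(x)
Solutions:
 h(x) = C1 + C2*erfi(sqrt(6)*x/4)


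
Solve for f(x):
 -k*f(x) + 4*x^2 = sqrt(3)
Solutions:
 f(x) = (4*x^2 - sqrt(3))/k


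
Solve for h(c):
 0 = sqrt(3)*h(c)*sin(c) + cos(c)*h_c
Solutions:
 h(c) = C1*cos(c)^(sqrt(3))


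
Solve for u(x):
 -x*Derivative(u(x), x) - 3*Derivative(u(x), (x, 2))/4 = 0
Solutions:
 u(x) = C1 + C2*erf(sqrt(6)*x/3)


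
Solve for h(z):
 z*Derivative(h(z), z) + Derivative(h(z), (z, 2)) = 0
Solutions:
 h(z) = C1 + C2*erf(sqrt(2)*z/2)


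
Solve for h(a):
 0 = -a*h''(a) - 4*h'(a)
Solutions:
 h(a) = C1 + C2/a^3


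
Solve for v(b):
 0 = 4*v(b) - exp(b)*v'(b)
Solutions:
 v(b) = C1*exp(-4*exp(-b))


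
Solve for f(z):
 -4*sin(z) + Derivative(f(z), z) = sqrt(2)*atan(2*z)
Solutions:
 f(z) = C1 + sqrt(2)*(z*atan(2*z) - log(4*z^2 + 1)/4) - 4*cos(z)


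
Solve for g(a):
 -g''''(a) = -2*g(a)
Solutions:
 g(a) = C1*exp(-2^(1/4)*a) + C2*exp(2^(1/4)*a) + C3*sin(2^(1/4)*a) + C4*cos(2^(1/4)*a)


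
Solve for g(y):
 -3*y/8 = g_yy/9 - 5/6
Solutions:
 g(y) = C1 + C2*y - 9*y^3/16 + 15*y^2/4


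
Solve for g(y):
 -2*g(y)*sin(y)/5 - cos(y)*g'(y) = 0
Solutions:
 g(y) = C1*cos(y)^(2/5)


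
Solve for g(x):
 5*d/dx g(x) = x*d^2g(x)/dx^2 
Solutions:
 g(x) = C1 + C2*x^6


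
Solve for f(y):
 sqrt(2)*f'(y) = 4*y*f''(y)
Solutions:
 f(y) = C1 + C2*y^(sqrt(2)/4 + 1)


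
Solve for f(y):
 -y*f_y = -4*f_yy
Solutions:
 f(y) = C1 + C2*erfi(sqrt(2)*y/4)


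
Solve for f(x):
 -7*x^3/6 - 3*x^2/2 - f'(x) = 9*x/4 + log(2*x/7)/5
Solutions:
 f(x) = C1 - 7*x^4/24 - x^3/2 - 9*x^2/8 - x*log(x)/5 - x*log(2)/5 + x/5 + x*log(7)/5


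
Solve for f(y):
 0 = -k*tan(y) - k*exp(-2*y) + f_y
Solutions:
 f(y) = C1 + k*(log(tan(y)^2 + 1) - exp(-2*y))/2


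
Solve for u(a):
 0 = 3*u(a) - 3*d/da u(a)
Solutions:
 u(a) = C1*exp(a)


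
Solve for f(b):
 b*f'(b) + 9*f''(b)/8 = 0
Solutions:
 f(b) = C1 + C2*erf(2*b/3)


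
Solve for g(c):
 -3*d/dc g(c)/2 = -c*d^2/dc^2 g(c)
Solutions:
 g(c) = C1 + C2*c^(5/2)


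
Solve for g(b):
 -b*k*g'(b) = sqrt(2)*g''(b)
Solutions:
 g(b) = Piecewise((-2^(3/4)*sqrt(pi)*C1*erf(2^(1/4)*b*sqrt(k)/2)/(2*sqrt(k)) - C2, (k > 0) | (k < 0)), (-C1*b - C2, True))


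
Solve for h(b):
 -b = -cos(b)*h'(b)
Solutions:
 h(b) = C1 + Integral(b/cos(b), b)


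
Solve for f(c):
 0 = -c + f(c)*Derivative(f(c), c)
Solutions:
 f(c) = -sqrt(C1 + c^2)
 f(c) = sqrt(C1 + c^2)


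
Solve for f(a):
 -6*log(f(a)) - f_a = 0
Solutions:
 li(f(a)) = C1 - 6*a


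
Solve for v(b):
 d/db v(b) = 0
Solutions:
 v(b) = C1


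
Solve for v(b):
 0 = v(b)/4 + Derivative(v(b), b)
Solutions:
 v(b) = C1*exp(-b/4)


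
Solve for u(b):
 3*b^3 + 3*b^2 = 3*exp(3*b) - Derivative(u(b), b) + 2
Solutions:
 u(b) = C1 - 3*b^4/4 - b^3 + 2*b + exp(3*b)


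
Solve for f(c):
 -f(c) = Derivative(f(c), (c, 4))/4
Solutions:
 f(c) = (C1*sin(c) + C2*cos(c))*exp(-c) + (C3*sin(c) + C4*cos(c))*exp(c)


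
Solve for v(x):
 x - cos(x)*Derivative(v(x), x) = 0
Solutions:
 v(x) = C1 + Integral(x/cos(x), x)


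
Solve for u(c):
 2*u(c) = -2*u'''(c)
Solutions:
 u(c) = C3*exp(-c) + (C1*sin(sqrt(3)*c/2) + C2*cos(sqrt(3)*c/2))*exp(c/2)


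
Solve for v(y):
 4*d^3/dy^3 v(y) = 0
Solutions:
 v(y) = C1 + C2*y + C3*y^2


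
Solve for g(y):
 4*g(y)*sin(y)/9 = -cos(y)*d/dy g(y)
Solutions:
 g(y) = C1*cos(y)^(4/9)


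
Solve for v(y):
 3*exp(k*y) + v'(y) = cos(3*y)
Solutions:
 v(y) = C1 + sin(3*y)/3 - 3*exp(k*y)/k


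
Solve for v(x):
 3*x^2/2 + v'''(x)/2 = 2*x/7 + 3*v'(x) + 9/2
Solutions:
 v(x) = C1 + C2*exp(-sqrt(6)*x) + C3*exp(sqrt(6)*x) + x^3/6 - x^2/21 - 4*x/3


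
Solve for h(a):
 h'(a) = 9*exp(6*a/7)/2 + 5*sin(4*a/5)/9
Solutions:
 h(a) = C1 + 21*exp(6*a/7)/4 - 25*cos(4*a/5)/36


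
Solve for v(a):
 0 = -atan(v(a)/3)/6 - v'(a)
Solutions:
 Integral(1/atan(_y/3), (_y, v(a))) = C1 - a/6


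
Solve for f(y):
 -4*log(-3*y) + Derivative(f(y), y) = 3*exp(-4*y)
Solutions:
 f(y) = C1 + 4*y*log(-y) + 4*y*(-1 + log(3)) - 3*exp(-4*y)/4


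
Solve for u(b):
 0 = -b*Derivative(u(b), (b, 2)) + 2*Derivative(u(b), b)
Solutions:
 u(b) = C1 + C2*b^3


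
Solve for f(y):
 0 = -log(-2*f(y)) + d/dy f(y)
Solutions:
 -Integral(1/(log(-_y) + log(2)), (_y, f(y))) = C1 - y


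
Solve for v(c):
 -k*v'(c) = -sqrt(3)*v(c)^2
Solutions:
 v(c) = -k/(C1*k + sqrt(3)*c)


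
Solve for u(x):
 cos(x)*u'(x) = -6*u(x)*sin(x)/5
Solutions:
 u(x) = C1*cos(x)^(6/5)


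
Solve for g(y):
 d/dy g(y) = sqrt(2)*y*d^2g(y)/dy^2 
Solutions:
 g(y) = C1 + C2*y^(sqrt(2)/2 + 1)


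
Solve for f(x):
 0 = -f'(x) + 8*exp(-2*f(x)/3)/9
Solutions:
 f(x) = 3*log(-sqrt(C1 + 8*x)) - 6*log(3) + 3*log(6)/2
 f(x) = 3*log(C1 + 8*x)/2 - 6*log(3) + 3*log(6)/2


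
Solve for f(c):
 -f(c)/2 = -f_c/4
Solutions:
 f(c) = C1*exp(2*c)


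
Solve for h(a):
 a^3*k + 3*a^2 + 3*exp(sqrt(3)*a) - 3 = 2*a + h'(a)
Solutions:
 h(a) = C1 + a^4*k/4 + a^3 - a^2 - 3*a + sqrt(3)*exp(sqrt(3)*a)


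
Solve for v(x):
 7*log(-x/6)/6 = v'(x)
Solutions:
 v(x) = C1 + 7*x*log(-x)/6 + 7*x*(-log(6) - 1)/6


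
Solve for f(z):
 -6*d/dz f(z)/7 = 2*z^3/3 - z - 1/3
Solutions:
 f(z) = C1 - 7*z^4/36 + 7*z^2/12 + 7*z/18


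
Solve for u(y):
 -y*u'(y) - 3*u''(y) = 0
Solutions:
 u(y) = C1 + C2*erf(sqrt(6)*y/6)


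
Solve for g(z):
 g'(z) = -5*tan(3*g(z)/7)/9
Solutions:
 g(z) = -7*asin(C1*exp(-5*z/21))/3 + 7*pi/3
 g(z) = 7*asin(C1*exp(-5*z/21))/3


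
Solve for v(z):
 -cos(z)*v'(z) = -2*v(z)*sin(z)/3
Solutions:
 v(z) = C1/cos(z)^(2/3)


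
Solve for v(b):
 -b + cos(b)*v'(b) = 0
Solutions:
 v(b) = C1 + Integral(b/cos(b), b)


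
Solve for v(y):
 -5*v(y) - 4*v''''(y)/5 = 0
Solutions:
 v(y) = (C1*sin(sqrt(5)*y/2) + C2*cos(sqrt(5)*y/2))*exp(-sqrt(5)*y/2) + (C3*sin(sqrt(5)*y/2) + C4*cos(sqrt(5)*y/2))*exp(sqrt(5)*y/2)


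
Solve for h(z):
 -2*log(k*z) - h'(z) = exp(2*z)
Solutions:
 h(z) = C1 - 2*z*log(k*z) + 2*z - exp(2*z)/2


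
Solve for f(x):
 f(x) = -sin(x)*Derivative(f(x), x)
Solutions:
 f(x) = C1*sqrt(cos(x) + 1)/sqrt(cos(x) - 1)


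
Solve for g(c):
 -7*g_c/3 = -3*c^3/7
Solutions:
 g(c) = C1 + 9*c^4/196


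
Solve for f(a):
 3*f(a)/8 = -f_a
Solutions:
 f(a) = C1*exp(-3*a/8)


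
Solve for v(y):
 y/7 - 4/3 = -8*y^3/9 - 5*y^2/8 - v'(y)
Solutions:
 v(y) = C1 - 2*y^4/9 - 5*y^3/24 - y^2/14 + 4*y/3


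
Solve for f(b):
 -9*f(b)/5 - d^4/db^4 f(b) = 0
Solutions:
 f(b) = (C1*sin(5^(3/4)*sqrt(6)*b/10) + C2*cos(5^(3/4)*sqrt(6)*b/10))*exp(-5^(3/4)*sqrt(6)*b/10) + (C3*sin(5^(3/4)*sqrt(6)*b/10) + C4*cos(5^(3/4)*sqrt(6)*b/10))*exp(5^(3/4)*sqrt(6)*b/10)


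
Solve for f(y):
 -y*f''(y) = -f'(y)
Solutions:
 f(y) = C1 + C2*y^2


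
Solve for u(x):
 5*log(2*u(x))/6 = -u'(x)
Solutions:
 6*Integral(1/(log(_y) + log(2)), (_y, u(x)))/5 = C1 - x


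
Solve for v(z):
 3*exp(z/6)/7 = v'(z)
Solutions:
 v(z) = C1 + 18*exp(z/6)/7


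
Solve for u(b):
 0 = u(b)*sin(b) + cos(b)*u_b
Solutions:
 u(b) = C1*cos(b)


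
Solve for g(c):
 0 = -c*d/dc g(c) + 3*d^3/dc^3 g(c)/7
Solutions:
 g(c) = C1 + Integral(C2*airyai(3^(2/3)*7^(1/3)*c/3) + C3*airybi(3^(2/3)*7^(1/3)*c/3), c)


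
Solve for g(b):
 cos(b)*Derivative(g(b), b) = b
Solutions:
 g(b) = C1 + Integral(b/cos(b), b)


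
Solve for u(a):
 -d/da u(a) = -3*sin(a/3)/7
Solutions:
 u(a) = C1 - 9*cos(a/3)/7


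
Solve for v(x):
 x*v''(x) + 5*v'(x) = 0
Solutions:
 v(x) = C1 + C2/x^4


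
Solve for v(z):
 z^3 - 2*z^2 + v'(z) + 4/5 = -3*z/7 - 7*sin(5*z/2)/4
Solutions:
 v(z) = C1 - z^4/4 + 2*z^3/3 - 3*z^2/14 - 4*z/5 + 7*cos(5*z/2)/10


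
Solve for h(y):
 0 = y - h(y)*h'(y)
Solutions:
 h(y) = -sqrt(C1 + y^2)
 h(y) = sqrt(C1 + y^2)


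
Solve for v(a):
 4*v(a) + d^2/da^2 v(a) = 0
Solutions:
 v(a) = C1*sin(2*a) + C2*cos(2*a)


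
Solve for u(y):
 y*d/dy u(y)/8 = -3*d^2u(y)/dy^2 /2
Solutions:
 u(y) = C1 + C2*erf(sqrt(6)*y/12)


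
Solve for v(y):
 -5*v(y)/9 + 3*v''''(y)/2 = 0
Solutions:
 v(y) = C1*exp(-30^(1/4)*y/3) + C2*exp(30^(1/4)*y/3) + C3*sin(30^(1/4)*y/3) + C4*cos(30^(1/4)*y/3)


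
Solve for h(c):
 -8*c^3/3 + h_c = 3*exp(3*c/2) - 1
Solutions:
 h(c) = C1 + 2*c^4/3 - c + 2*exp(3*c/2)


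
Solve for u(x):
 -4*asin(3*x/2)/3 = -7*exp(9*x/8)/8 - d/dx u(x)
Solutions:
 u(x) = C1 + 4*x*asin(3*x/2)/3 + 4*sqrt(4 - 9*x^2)/9 - 7*exp(9*x/8)/9


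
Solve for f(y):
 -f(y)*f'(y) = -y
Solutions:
 f(y) = -sqrt(C1 + y^2)
 f(y) = sqrt(C1 + y^2)


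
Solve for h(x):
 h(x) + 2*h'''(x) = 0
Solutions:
 h(x) = C3*exp(-2^(2/3)*x/2) + (C1*sin(2^(2/3)*sqrt(3)*x/4) + C2*cos(2^(2/3)*sqrt(3)*x/4))*exp(2^(2/3)*x/4)


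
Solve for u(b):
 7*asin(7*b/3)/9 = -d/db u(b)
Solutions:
 u(b) = C1 - 7*b*asin(7*b/3)/9 - sqrt(9 - 49*b^2)/9


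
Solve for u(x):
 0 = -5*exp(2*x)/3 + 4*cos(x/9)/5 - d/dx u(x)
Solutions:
 u(x) = C1 - 5*exp(2*x)/6 + 36*sin(x/9)/5


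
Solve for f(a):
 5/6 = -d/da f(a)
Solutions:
 f(a) = C1 - 5*a/6


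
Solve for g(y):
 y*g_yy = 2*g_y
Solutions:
 g(y) = C1 + C2*y^3


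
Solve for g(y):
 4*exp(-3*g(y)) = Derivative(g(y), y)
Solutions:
 g(y) = log(C1 + 12*y)/3
 g(y) = log((-3^(1/3) - 3^(5/6)*I)*(C1 + 4*y)^(1/3)/2)
 g(y) = log((-3^(1/3) + 3^(5/6)*I)*(C1 + 4*y)^(1/3)/2)


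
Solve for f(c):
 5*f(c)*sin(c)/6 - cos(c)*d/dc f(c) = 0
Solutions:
 f(c) = C1/cos(c)^(5/6)


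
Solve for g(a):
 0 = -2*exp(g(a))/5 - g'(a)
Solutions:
 g(a) = log(1/(C1 + 2*a)) + log(5)


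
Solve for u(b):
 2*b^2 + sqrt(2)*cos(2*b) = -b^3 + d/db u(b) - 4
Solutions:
 u(b) = C1 + b^4/4 + 2*b^3/3 + 4*b + sqrt(2)*sin(2*b)/2


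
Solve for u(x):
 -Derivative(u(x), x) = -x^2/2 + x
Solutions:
 u(x) = C1 + x^3/6 - x^2/2


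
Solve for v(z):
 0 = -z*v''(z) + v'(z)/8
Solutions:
 v(z) = C1 + C2*z^(9/8)


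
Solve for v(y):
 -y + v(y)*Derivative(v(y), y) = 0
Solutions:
 v(y) = -sqrt(C1 + y^2)
 v(y) = sqrt(C1 + y^2)


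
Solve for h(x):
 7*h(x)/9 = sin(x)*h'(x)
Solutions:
 h(x) = C1*(cos(x) - 1)^(7/18)/(cos(x) + 1)^(7/18)


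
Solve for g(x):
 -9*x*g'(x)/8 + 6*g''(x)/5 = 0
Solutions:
 g(x) = C1 + C2*erfi(sqrt(30)*x/8)


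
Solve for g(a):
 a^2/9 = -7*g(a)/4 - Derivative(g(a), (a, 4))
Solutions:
 g(a) = -4*a^2/63 + (C1*sin(7^(1/4)*a/2) + C2*cos(7^(1/4)*a/2))*exp(-7^(1/4)*a/2) + (C3*sin(7^(1/4)*a/2) + C4*cos(7^(1/4)*a/2))*exp(7^(1/4)*a/2)


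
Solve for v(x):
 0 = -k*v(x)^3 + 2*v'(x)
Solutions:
 v(x) = -sqrt(-1/(C1 + k*x))
 v(x) = sqrt(-1/(C1 + k*x))


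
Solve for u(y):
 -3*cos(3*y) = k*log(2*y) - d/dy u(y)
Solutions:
 u(y) = C1 + k*y*(log(y) - 1) + k*y*log(2) + sin(3*y)


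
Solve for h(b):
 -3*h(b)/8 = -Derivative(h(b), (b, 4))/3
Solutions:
 h(b) = C1*exp(-2^(1/4)*sqrt(3)*b/2) + C2*exp(2^(1/4)*sqrt(3)*b/2) + C3*sin(2^(1/4)*sqrt(3)*b/2) + C4*cos(2^(1/4)*sqrt(3)*b/2)


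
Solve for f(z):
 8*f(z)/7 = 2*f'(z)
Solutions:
 f(z) = C1*exp(4*z/7)


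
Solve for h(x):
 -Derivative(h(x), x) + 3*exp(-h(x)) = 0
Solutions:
 h(x) = log(C1 + 3*x)


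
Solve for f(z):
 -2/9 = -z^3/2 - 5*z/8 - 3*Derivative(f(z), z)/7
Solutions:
 f(z) = C1 - 7*z^4/24 - 35*z^2/48 + 14*z/27


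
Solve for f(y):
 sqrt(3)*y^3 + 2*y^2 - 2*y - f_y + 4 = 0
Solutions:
 f(y) = C1 + sqrt(3)*y^4/4 + 2*y^3/3 - y^2 + 4*y


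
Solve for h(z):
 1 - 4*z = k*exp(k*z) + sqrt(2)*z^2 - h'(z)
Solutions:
 h(z) = C1 + sqrt(2)*z^3/3 + 2*z^2 - z + exp(k*z)


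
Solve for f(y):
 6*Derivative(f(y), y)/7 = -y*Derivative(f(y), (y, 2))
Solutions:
 f(y) = C1 + C2*y^(1/7)


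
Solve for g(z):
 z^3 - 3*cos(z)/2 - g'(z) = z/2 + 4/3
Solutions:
 g(z) = C1 + z^4/4 - z^2/4 - 4*z/3 - 3*sin(z)/2


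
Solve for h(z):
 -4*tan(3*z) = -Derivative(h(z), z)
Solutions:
 h(z) = C1 - 4*log(cos(3*z))/3


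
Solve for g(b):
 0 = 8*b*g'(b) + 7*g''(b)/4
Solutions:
 g(b) = C1 + C2*erf(4*sqrt(7)*b/7)


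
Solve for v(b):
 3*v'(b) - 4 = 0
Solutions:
 v(b) = C1 + 4*b/3


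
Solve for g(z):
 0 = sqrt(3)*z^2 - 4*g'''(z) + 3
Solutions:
 g(z) = C1 + C2*z + C3*z^2 + sqrt(3)*z^5/240 + z^3/8


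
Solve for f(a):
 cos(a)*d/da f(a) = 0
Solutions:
 f(a) = C1


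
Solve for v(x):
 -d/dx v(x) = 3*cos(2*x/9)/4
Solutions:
 v(x) = C1 - 27*sin(2*x/9)/8


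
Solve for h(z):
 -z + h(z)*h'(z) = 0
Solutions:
 h(z) = -sqrt(C1 + z^2)
 h(z) = sqrt(C1 + z^2)


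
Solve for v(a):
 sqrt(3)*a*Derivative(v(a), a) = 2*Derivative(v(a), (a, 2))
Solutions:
 v(a) = C1 + C2*erfi(3^(1/4)*a/2)


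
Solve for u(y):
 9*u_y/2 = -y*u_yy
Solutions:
 u(y) = C1 + C2/y^(7/2)


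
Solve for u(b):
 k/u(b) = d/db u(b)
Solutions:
 u(b) = -sqrt(C1 + 2*b*k)
 u(b) = sqrt(C1 + 2*b*k)


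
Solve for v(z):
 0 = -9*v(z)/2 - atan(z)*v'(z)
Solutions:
 v(z) = C1*exp(-9*Integral(1/atan(z), z)/2)


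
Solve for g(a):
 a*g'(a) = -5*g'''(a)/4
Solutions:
 g(a) = C1 + Integral(C2*airyai(-10^(2/3)*a/5) + C3*airybi(-10^(2/3)*a/5), a)


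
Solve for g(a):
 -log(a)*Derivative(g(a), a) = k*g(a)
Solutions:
 g(a) = C1*exp(-k*li(a))


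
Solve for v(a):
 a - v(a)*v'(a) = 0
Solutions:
 v(a) = -sqrt(C1 + a^2)
 v(a) = sqrt(C1 + a^2)


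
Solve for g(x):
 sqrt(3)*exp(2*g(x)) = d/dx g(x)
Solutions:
 g(x) = log(-sqrt(-1/(C1 + sqrt(3)*x))) - log(2)/2
 g(x) = log(-1/(C1 + sqrt(3)*x))/2 - log(2)/2


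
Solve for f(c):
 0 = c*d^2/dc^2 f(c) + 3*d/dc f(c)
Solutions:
 f(c) = C1 + C2/c^2


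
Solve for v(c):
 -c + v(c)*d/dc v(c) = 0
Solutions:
 v(c) = -sqrt(C1 + c^2)
 v(c) = sqrt(C1 + c^2)


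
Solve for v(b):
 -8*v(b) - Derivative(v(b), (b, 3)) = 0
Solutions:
 v(b) = C3*exp(-2*b) + (C1*sin(sqrt(3)*b) + C2*cos(sqrt(3)*b))*exp(b)


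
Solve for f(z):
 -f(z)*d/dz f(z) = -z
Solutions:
 f(z) = -sqrt(C1 + z^2)
 f(z) = sqrt(C1 + z^2)


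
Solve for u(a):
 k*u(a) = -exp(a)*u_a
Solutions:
 u(a) = C1*exp(k*exp(-a))


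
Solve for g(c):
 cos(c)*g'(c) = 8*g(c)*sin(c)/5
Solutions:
 g(c) = C1/cos(c)^(8/5)


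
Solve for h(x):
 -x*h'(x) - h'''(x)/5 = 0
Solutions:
 h(x) = C1 + Integral(C2*airyai(-5^(1/3)*x) + C3*airybi(-5^(1/3)*x), x)


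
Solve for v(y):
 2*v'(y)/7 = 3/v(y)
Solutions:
 v(y) = -sqrt(C1 + 21*y)
 v(y) = sqrt(C1 + 21*y)


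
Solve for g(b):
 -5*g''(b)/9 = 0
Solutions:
 g(b) = C1 + C2*b


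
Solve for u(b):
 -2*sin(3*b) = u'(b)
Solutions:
 u(b) = C1 + 2*cos(3*b)/3


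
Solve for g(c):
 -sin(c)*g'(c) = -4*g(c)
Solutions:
 g(c) = C1*(cos(c)^2 - 2*cos(c) + 1)/(cos(c)^2 + 2*cos(c) + 1)


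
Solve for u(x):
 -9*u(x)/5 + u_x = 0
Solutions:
 u(x) = C1*exp(9*x/5)


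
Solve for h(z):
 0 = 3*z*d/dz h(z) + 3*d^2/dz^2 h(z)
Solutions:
 h(z) = C1 + C2*erf(sqrt(2)*z/2)


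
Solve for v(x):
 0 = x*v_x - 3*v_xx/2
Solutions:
 v(x) = C1 + C2*erfi(sqrt(3)*x/3)


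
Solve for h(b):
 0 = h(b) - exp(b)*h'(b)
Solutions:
 h(b) = C1*exp(-exp(-b))


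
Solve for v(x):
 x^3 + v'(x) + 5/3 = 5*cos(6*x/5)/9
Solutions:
 v(x) = C1 - x^4/4 - 5*x/3 + 25*sin(6*x/5)/54


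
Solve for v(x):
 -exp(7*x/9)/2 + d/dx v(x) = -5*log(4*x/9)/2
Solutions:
 v(x) = C1 - 5*x*log(x)/2 + x*(-5*log(2) + 5/2 + 5*log(3)) + 9*exp(7*x/9)/14


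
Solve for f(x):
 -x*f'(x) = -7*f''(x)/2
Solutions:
 f(x) = C1 + C2*erfi(sqrt(7)*x/7)


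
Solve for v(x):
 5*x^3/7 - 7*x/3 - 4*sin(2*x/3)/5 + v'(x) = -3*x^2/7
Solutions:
 v(x) = C1 - 5*x^4/28 - x^3/7 + 7*x^2/6 - 6*cos(2*x/3)/5


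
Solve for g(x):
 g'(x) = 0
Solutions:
 g(x) = C1


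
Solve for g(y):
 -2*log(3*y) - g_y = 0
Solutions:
 g(y) = C1 - 2*y*log(y) - y*log(9) + 2*y


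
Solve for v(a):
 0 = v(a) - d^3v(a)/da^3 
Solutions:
 v(a) = C3*exp(a) + (C1*sin(sqrt(3)*a/2) + C2*cos(sqrt(3)*a/2))*exp(-a/2)


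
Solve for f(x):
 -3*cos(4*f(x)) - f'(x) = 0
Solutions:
 f(x) = -asin((C1 + exp(24*x))/(C1 - exp(24*x)))/4 + pi/4
 f(x) = asin((C1 + exp(24*x))/(C1 - exp(24*x)))/4


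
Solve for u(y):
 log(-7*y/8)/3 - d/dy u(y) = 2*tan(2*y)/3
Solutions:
 u(y) = C1 + y*log(-y)/3 - y*log(2) - y/3 + y*log(7)/3 + log(cos(2*y))/3


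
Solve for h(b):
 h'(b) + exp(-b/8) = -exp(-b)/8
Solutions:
 h(b) = C1 + exp(-b)/8 + 8*exp(-b/8)


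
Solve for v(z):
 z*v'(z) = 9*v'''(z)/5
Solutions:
 v(z) = C1 + Integral(C2*airyai(15^(1/3)*z/3) + C3*airybi(15^(1/3)*z/3), z)


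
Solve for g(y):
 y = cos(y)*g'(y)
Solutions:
 g(y) = C1 + Integral(y/cos(y), y)


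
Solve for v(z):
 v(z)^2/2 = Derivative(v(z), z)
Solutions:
 v(z) = -2/(C1 + z)


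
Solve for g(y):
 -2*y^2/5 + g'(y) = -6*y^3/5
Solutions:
 g(y) = C1 - 3*y^4/10 + 2*y^3/15


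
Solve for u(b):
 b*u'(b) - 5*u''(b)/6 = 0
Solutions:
 u(b) = C1 + C2*erfi(sqrt(15)*b/5)


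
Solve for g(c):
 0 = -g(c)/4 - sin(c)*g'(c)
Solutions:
 g(c) = C1*(cos(c) + 1)^(1/8)/(cos(c) - 1)^(1/8)


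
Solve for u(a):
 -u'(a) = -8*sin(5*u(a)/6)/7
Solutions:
 -8*a/7 + 3*log(cos(5*u(a)/6) - 1)/5 - 3*log(cos(5*u(a)/6) + 1)/5 = C1


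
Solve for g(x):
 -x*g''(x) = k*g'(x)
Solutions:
 g(x) = C1 + x^(1 - re(k))*(C2*sin(log(x)*Abs(im(k))) + C3*cos(log(x)*im(k)))


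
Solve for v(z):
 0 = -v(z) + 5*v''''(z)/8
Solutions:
 v(z) = C1*exp(-10^(3/4)*z/5) + C2*exp(10^(3/4)*z/5) + C3*sin(10^(3/4)*z/5) + C4*cos(10^(3/4)*z/5)


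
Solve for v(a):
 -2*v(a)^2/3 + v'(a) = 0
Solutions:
 v(a) = -3/(C1 + 2*a)


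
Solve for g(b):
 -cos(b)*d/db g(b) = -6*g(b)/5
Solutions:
 g(b) = C1*(sin(b) + 1)^(3/5)/(sin(b) - 1)^(3/5)


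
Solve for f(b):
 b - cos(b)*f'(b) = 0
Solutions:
 f(b) = C1 + Integral(b/cos(b), b)


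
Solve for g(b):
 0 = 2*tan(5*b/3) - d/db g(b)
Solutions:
 g(b) = C1 - 6*log(cos(5*b/3))/5


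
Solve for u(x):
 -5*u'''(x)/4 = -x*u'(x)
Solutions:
 u(x) = C1 + Integral(C2*airyai(10^(2/3)*x/5) + C3*airybi(10^(2/3)*x/5), x)


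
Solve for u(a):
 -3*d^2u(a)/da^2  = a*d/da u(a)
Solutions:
 u(a) = C1 + C2*erf(sqrt(6)*a/6)


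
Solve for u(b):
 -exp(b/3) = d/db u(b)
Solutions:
 u(b) = C1 - 3*exp(b/3)


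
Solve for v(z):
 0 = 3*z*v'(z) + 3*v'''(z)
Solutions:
 v(z) = C1 + Integral(C2*airyai(-z) + C3*airybi(-z), z)


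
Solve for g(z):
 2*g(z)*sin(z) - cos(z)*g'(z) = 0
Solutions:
 g(z) = C1/cos(z)^2


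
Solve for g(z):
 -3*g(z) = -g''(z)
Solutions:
 g(z) = C1*exp(-sqrt(3)*z) + C2*exp(sqrt(3)*z)


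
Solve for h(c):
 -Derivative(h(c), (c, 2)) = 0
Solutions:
 h(c) = C1 + C2*c


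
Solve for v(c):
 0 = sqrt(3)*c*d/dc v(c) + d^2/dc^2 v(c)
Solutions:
 v(c) = C1 + C2*erf(sqrt(2)*3^(1/4)*c/2)


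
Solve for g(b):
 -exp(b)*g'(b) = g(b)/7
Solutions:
 g(b) = C1*exp(exp(-b)/7)


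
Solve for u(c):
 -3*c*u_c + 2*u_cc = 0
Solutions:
 u(c) = C1 + C2*erfi(sqrt(3)*c/2)


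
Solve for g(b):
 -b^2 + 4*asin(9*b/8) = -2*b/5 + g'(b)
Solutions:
 g(b) = C1 - b^3/3 + b^2/5 + 4*b*asin(9*b/8) + 4*sqrt(64 - 81*b^2)/9


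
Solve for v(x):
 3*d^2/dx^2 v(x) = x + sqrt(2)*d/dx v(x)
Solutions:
 v(x) = C1 + C2*exp(sqrt(2)*x/3) - sqrt(2)*x^2/4 - 3*x/2


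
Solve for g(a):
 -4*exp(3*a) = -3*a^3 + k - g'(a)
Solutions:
 g(a) = C1 - 3*a^4/4 + a*k + 4*exp(3*a)/3


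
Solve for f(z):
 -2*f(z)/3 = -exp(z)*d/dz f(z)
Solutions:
 f(z) = C1*exp(-2*exp(-z)/3)


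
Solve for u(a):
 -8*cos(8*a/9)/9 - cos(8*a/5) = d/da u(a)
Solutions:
 u(a) = C1 - sin(8*a/9) - 5*sin(8*a/5)/8


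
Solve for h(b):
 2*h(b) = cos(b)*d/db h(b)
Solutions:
 h(b) = C1*(sin(b) + 1)/(sin(b) - 1)


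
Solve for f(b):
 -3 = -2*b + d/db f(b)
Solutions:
 f(b) = C1 + b^2 - 3*b


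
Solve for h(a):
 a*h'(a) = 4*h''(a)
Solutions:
 h(a) = C1 + C2*erfi(sqrt(2)*a/4)


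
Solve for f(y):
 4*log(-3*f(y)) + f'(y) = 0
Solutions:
 Integral(1/(log(-_y) + log(3)), (_y, f(y)))/4 = C1 - y


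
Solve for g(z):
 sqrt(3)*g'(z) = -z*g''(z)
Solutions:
 g(z) = C1 + C2*z^(1 - sqrt(3))


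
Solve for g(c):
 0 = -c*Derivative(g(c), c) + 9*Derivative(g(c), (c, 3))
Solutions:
 g(c) = C1 + Integral(C2*airyai(3^(1/3)*c/3) + C3*airybi(3^(1/3)*c/3), c)


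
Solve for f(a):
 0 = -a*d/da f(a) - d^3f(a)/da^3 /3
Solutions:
 f(a) = C1 + Integral(C2*airyai(-3^(1/3)*a) + C3*airybi(-3^(1/3)*a), a)


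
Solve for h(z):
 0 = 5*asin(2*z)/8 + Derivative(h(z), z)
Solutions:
 h(z) = C1 - 5*z*asin(2*z)/8 - 5*sqrt(1 - 4*z^2)/16


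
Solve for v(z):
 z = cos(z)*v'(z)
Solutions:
 v(z) = C1 + Integral(z/cos(z), z)


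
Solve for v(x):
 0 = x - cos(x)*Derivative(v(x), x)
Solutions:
 v(x) = C1 + Integral(x/cos(x), x)


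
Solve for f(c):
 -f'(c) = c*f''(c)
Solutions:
 f(c) = C1 + C2*log(c)


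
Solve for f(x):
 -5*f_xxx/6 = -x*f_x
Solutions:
 f(x) = C1 + Integral(C2*airyai(5^(2/3)*6^(1/3)*x/5) + C3*airybi(5^(2/3)*6^(1/3)*x/5), x)


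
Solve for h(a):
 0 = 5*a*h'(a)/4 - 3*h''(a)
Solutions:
 h(a) = C1 + C2*erfi(sqrt(30)*a/12)


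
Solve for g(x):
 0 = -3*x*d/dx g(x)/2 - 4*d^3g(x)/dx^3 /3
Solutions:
 g(x) = C1 + Integral(C2*airyai(-3^(2/3)*x/2) + C3*airybi(-3^(2/3)*x/2), x)


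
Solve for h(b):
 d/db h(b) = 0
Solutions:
 h(b) = C1


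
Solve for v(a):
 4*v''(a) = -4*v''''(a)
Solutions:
 v(a) = C1 + C2*a + C3*sin(a) + C4*cos(a)


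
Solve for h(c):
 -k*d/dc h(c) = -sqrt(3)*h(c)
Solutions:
 h(c) = C1*exp(sqrt(3)*c/k)


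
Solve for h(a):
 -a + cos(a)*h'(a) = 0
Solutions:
 h(a) = C1 + Integral(a/cos(a), a)


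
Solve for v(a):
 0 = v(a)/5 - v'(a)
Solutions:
 v(a) = C1*exp(a/5)


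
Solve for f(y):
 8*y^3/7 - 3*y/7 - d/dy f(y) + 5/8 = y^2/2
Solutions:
 f(y) = C1 + 2*y^4/7 - y^3/6 - 3*y^2/14 + 5*y/8


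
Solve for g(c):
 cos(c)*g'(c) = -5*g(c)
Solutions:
 g(c) = C1*sqrt(sin(c) - 1)*(sin(c)^2 - 2*sin(c) + 1)/(sqrt(sin(c) + 1)*(sin(c)^2 + 2*sin(c) + 1))


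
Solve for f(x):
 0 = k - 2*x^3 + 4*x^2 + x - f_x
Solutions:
 f(x) = C1 + k*x - x^4/2 + 4*x^3/3 + x^2/2


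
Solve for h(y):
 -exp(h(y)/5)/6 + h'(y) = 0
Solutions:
 h(y) = 5*log(-1/(C1 + y)) + 5*log(30)


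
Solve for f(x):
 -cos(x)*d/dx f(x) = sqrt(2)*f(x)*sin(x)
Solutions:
 f(x) = C1*cos(x)^(sqrt(2))


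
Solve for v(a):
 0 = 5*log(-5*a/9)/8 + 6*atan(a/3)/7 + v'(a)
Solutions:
 v(a) = C1 - 5*a*log(-a)/8 - 6*a*atan(a/3)/7 - 5*a*log(5)/8 + 5*a/8 + 5*a*log(3)/4 + 9*log(a^2 + 9)/7


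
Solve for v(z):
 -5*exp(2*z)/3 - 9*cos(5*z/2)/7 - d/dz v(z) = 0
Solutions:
 v(z) = C1 - 5*exp(2*z)/6 - 18*sin(5*z/2)/35


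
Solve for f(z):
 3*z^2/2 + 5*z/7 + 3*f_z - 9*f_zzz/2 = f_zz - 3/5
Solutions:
 f(z) = C1 + C2*exp(z*(-1 + sqrt(55))/9) + C3*exp(-z*(1 + sqrt(55))/9) - z^3/6 - 2*z^2/7 - 397*z/210


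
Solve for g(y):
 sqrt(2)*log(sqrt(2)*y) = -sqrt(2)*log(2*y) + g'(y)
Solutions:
 g(y) = C1 + 2*sqrt(2)*y*log(y) - 2*sqrt(2)*y + 3*sqrt(2)*y*log(2)/2


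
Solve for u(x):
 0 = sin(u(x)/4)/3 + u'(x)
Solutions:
 x/3 + 2*log(cos(u(x)/4) - 1) - 2*log(cos(u(x)/4) + 1) = C1


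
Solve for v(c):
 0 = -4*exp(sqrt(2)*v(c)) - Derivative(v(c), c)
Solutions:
 v(c) = sqrt(2)*(2*log(1/(C1 + 4*c)) - log(2))/4


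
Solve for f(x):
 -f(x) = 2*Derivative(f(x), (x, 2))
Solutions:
 f(x) = C1*sin(sqrt(2)*x/2) + C2*cos(sqrt(2)*x/2)


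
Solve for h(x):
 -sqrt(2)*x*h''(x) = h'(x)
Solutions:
 h(x) = C1 + C2*x^(1 - sqrt(2)/2)


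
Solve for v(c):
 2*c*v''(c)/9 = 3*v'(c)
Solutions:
 v(c) = C1 + C2*c^(29/2)


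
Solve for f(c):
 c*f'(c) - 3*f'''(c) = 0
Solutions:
 f(c) = C1 + Integral(C2*airyai(3^(2/3)*c/3) + C3*airybi(3^(2/3)*c/3), c)


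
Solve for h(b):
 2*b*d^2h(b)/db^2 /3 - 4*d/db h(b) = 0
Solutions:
 h(b) = C1 + C2*b^7


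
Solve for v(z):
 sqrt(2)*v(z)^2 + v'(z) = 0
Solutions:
 v(z) = 1/(C1 + sqrt(2)*z)


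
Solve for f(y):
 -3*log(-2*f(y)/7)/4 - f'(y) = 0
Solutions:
 4*Integral(1/(log(-_y) - log(7) + log(2)), (_y, f(y)))/3 = C1 - y


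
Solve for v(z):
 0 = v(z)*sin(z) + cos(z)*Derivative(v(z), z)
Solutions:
 v(z) = C1*cos(z)


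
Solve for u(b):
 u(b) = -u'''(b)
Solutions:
 u(b) = C3*exp(-b) + (C1*sin(sqrt(3)*b/2) + C2*cos(sqrt(3)*b/2))*exp(b/2)


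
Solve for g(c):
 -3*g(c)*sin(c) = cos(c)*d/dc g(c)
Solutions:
 g(c) = C1*cos(c)^3


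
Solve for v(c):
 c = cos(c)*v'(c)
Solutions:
 v(c) = C1 + Integral(c/cos(c), c)


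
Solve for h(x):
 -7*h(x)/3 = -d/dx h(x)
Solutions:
 h(x) = C1*exp(7*x/3)


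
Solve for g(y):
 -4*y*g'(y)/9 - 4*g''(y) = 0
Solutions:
 g(y) = C1 + C2*erf(sqrt(2)*y/6)


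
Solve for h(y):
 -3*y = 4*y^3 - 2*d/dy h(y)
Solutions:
 h(y) = C1 + y^4/2 + 3*y^2/4


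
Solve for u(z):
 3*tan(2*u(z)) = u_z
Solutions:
 u(z) = -asin(C1*exp(6*z))/2 + pi/2
 u(z) = asin(C1*exp(6*z))/2


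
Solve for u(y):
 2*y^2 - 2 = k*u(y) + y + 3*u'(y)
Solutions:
 u(y) = C1*exp(-k*y/3) + 2*y^2/k - y/k - 2/k - 12*y/k^2 + 3/k^2 + 36/k^3


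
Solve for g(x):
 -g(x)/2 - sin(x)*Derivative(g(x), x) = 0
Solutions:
 g(x) = C1*(cos(x) + 1)^(1/4)/(cos(x) - 1)^(1/4)


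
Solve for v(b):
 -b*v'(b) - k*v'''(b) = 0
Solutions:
 v(b) = C1 + Integral(C2*airyai(b*(-1/k)^(1/3)) + C3*airybi(b*(-1/k)^(1/3)), b)


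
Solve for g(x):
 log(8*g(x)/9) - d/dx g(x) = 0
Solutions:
 -Integral(1/(log(_y) - 2*log(3) + 3*log(2)), (_y, g(x))) = C1 - x


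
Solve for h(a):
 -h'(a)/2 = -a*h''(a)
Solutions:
 h(a) = C1 + C2*a^(3/2)


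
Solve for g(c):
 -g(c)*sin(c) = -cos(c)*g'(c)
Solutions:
 g(c) = C1/cos(c)


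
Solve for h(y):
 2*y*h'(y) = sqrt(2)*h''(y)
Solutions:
 h(y) = C1 + C2*erfi(2^(3/4)*y/2)


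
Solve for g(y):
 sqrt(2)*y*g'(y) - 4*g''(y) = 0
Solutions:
 g(y) = C1 + C2*erfi(2^(3/4)*y/4)


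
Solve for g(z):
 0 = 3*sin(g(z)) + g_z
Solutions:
 g(z) = -acos((-C1 - exp(6*z))/(C1 - exp(6*z))) + 2*pi
 g(z) = acos((-C1 - exp(6*z))/(C1 - exp(6*z)))


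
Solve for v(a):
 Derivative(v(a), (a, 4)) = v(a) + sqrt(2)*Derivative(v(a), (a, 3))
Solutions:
 v(a) = C1*exp(a*(-sqrt(6)*sqrt(-8*3^(2/3)/(-9 + sqrt(273))^(1/3) + 3 + 2*3^(1/3)*(-9 + sqrt(273))^(1/3)) + 3*sqrt(2))/12)*sin(a*sqrt(-4*3^(2/3)/(3*(-9 + sqrt(273))^(1/3)) - 1 + 3^(1/3)*(-9 + sqrt(273))^(1/3)/3 + sqrt(3)/sqrt(-8*3^(2/3)/(-9 + sqrt(273))^(1/3) + 3 + 2*3^(1/3)*(-9 + sqrt(273))^(1/3)))/2) + C2*exp(a*(-sqrt(6)*sqrt(-8*3^(2/3)/(-9 + sqrt(273))^(1/3) + 3 + 2*3^(1/3)*(-9 + sqrt(273))^(1/3)) + 3*sqrt(2))/12)*cos(a*sqrt(-4*3^(2/3)/(3*(-9 + sqrt(273))^(1/3)) - 1 + 3^(1/3)*(-9 + sqrt(273))^(1/3)/3 + sqrt(3)/sqrt(-8*3^(2/3)/(-9 + sqrt(273))^(1/3) + 3 + 2*3^(1/3)*(-9 + sqrt(273))^(1/3)))/2) + C3*exp(a*(sqrt(6)*sqrt(-8*3^(2/3)/(-9 + sqrt(273))^(1/3) + 3 + 2*3^(1/3)*(-9 + sqrt(273))^(1/3)) + 3*sqrt(2) + 6*sqrt(-3^(1/3)*(-9 + sqrt(273))^(1/3)/3 + 1 + 4*3^(2/3)/(3*(-9 + sqrt(273))^(1/3)) + sqrt(3)/sqrt(-8*3^(2/3)/(-9 + sqrt(273))^(1/3) + 3 + 2*3^(1/3)*(-9 + sqrt(273))^(1/3))))/12) + C4*exp(a*(-6*sqrt(-3^(1/3)*(-9 + sqrt(273))^(1/3)/3 + 1 + 4*3^(2/3)/(3*(-9 + sqrt(273))^(1/3)) + sqrt(3)/sqrt(-8*3^(2/3)/(-9 + sqrt(273))^(1/3) + 3 + 2*3^(1/3)*(-9 + sqrt(273))^(1/3))) + sqrt(6)*sqrt(-8*3^(2/3)/(-9 + sqrt(273))^(1/3) + 3 + 2*3^(1/3)*(-9 + sqrt(273))^(1/3)) + 3*sqrt(2))/12)


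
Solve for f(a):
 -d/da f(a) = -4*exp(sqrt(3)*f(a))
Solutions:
 f(a) = sqrt(3)*(2*log(-1/(C1 + 4*a)) - log(3))/6


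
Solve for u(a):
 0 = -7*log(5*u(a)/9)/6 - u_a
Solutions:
 -6*Integral(1/(-log(_y) - log(5) + 2*log(3)), (_y, u(a)))/7 = C1 - a


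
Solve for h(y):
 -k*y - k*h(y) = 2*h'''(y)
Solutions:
 h(y) = C1*exp(2^(2/3)*y*(-k)^(1/3)/2) + C2*exp(2^(2/3)*y*(-k)^(1/3)*(-1 + sqrt(3)*I)/4) + C3*exp(-2^(2/3)*y*(-k)^(1/3)*(1 + sqrt(3)*I)/4) - y


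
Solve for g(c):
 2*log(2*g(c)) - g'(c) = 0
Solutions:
 -Integral(1/(log(_y) + log(2)), (_y, g(c)))/2 = C1 - c


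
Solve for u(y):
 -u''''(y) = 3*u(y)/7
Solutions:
 u(y) = (C1*sin(sqrt(2)*3^(1/4)*7^(3/4)*y/14) + C2*cos(sqrt(2)*3^(1/4)*7^(3/4)*y/14))*exp(-sqrt(2)*3^(1/4)*7^(3/4)*y/14) + (C3*sin(sqrt(2)*3^(1/4)*7^(3/4)*y/14) + C4*cos(sqrt(2)*3^(1/4)*7^(3/4)*y/14))*exp(sqrt(2)*3^(1/4)*7^(3/4)*y/14)


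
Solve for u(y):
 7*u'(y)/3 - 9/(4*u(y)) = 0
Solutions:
 u(y) = -sqrt(C1 + 378*y)/14
 u(y) = sqrt(C1 + 378*y)/14


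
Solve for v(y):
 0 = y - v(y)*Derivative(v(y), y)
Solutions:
 v(y) = -sqrt(C1 + y^2)
 v(y) = sqrt(C1 + y^2)


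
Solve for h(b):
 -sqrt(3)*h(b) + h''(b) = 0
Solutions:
 h(b) = C1*exp(-3^(1/4)*b) + C2*exp(3^(1/4)*b)


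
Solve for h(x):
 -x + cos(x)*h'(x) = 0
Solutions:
 h(x) = C1 + Integral(x/cos(x), x)


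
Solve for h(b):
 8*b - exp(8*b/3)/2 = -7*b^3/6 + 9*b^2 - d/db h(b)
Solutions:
 h(b) = C1 - 7*b^4/24 + 3*b^3 - 4*b^2 + 3*exp(8*b/3)/16


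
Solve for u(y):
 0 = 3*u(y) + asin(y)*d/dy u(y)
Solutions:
 u(y) = C1*exp(-3*Integral(1/asin(y), y))


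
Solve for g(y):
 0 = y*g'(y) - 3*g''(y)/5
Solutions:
 g(y) = C1 + C2*erfi(sqrt(30)*y/6)


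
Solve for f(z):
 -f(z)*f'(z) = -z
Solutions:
 f(z) = -sqrt(C1 + z^2)
 f(z) = sqrt(C1 + z^2)


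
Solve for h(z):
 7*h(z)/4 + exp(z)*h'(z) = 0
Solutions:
 h(z) = C1*exp(7*exp(-z)/4)


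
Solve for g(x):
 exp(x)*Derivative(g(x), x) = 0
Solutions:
 g(x) = C1


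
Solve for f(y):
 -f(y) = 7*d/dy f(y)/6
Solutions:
 f(y) = C1*exp(-6*y/7)


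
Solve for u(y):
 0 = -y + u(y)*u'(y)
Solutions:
 u(y) = -sqrt(C1 + y^2)
 u(y) = sqrt(C1 + y^2)


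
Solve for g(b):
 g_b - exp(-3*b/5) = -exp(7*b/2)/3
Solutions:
 g(b) = C1 - 2*exp(7*b/2)/21 - 5*exp(-3*b/5)/3


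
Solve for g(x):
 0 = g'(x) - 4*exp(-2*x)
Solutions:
 g(x) = C1 - 2*exp(-2*x)


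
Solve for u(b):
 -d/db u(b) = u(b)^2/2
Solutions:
 u(b) = 2/(C1 + b)


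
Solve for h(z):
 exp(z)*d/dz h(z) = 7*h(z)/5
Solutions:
 h(z) = C1*exp(-7*exp(-z)/5)


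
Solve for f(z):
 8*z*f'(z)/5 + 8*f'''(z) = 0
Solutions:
 f(z) = C1 + Integral(C2*airyai(-5^(2/3)*z/5) + C3*airybi(-5^(2/3)*z/5), z)


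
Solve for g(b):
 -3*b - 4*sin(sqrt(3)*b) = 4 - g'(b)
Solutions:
 g(b) = C1 + 3*b^2/2 + 4*b - 4*sqrt(3)*cos(sqrt(3)*b)/3


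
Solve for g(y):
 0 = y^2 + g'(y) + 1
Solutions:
 g(y) = C1 - y^3/3 - y


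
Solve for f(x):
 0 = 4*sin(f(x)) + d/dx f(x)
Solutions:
 f(x) = -acos((-C1 - exp(8*x))/(C1 - exp(8*x))) + 2*pi
 f(x) = acos((-C1 - exp(8*x))/(C1 - exp(8*x)))


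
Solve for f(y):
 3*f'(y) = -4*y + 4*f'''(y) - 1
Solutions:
 f(y) = C1 + C2*exp(-sqrt(3)*y/2) + C3*exp(sqrt(3)*y/2) - 2*y^2/3 - y/3


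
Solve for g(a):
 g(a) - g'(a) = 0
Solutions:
 g(a) = C1*exp(a)


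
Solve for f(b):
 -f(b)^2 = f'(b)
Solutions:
 f(b) = 1/(C1 + b)


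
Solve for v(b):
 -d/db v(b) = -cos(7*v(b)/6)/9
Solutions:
 -b/9 - 3*log(sin(7*v(b)/6) - 1)/7 + 3*log(sin(7*v(b)/6) + 1)/7 = C1


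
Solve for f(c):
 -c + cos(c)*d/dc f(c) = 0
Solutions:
 f(c) = C1 + Integral(c/cos(c), c)


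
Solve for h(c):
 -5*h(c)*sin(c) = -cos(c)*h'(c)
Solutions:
 h(c) = C1/cos(c)^5


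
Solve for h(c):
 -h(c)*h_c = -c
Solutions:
 h(c) = -sqrt(C1 + c^2)
 h(c) = sqrt(C1 + c^2)


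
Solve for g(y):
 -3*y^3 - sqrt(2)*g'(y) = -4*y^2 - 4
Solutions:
 g(y) = C1 - 3*sqrt(2)*y^4/8 + 2*sqrt(2)*y^3/3 + 2*sqrt(2)*y


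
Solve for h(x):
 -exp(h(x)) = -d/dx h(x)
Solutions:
 h(x) = log(-1/(C1 + x))


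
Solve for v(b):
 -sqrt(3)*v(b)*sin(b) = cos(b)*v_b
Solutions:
 v(b) = C1*cos(b)^(sqrt(3))


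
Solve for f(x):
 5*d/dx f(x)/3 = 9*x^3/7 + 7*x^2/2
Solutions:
 f(x) = C1 + 27*x^4/140 + 7*x^3/10


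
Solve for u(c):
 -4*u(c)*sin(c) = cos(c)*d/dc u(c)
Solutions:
 u(c) = C1*cos(c)^4


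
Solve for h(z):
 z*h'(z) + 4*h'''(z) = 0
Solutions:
 h(z) = C1 + Integral(C2*airyai(-2^(1/3)*z/2) + C3*airybi(-2^(1/3)*z/2), z)


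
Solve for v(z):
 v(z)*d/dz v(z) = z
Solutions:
 v(z) = -sqrt(C1 + z^2)
 v(z) = sqrt(C1 + z^2)


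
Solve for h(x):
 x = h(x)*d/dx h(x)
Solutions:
 h(x) = -sqrt(C1 + x^2)
 h(x) = sqrt(C1 + x^2)


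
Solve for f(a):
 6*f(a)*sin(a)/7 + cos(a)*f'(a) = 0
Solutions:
 f(a) = C1*cos(a)^(6/7)


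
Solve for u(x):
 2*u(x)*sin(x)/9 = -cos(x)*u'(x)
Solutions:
 u(x) = C1*cos(x)^(2/9)


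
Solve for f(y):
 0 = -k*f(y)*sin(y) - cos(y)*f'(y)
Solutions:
 f(y) = C1*exp(k*log(cos(y)))


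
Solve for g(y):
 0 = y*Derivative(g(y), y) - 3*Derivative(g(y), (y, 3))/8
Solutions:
 g(y) = C1 + Integral(C2*airyai(2*3^(2/3)*y/3) + C3*airybi(2*3^(2/3)*y/3), y)
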